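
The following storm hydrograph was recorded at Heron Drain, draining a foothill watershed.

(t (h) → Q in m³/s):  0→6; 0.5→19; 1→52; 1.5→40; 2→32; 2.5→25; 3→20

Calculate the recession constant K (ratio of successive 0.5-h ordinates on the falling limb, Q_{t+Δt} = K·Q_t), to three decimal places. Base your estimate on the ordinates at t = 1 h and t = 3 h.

Using the recession-limb readings at t = 1 h and t = 3 h: Q falls from 52 to 20 m³/s over 4 intervals.
K = (Q₂/Q₁)^(1/4) = (20/52)^(1/4) = 0.788.

K ≈ 0.788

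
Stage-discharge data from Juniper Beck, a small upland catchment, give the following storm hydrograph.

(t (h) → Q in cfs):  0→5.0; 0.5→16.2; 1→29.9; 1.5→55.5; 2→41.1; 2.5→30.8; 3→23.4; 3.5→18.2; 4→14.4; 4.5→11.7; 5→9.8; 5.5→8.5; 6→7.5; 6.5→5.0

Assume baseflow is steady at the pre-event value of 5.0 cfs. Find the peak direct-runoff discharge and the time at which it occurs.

Q_p = 50.5 cfs at t = 1.5 h

Subtracting baseflow gives direct-runoff ordinates: 0.0, 11.2, 24.9, 50.5, 36.1, 25.8, 18.4, 13.2, 9.4, 6.7, 4.8, 3.5, 2.5, 0.0 cfs.
The maximum is 50.5 cfs, occurring at the reading for t = 1.5 h.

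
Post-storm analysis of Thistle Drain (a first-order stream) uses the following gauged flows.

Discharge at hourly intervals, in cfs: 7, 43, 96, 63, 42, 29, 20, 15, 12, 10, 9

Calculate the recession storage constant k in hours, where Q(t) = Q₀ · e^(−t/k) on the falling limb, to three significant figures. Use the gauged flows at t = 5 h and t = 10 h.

On the falling limb, Q drops from 29 to 9 cfs between t = 5 h and t = 10 h (Δt = 5 h).
k = −Δt / ln(Q₂/Q₁) = −5 / ln(9/29) = 4.27 h.

k ≈ 4.27 h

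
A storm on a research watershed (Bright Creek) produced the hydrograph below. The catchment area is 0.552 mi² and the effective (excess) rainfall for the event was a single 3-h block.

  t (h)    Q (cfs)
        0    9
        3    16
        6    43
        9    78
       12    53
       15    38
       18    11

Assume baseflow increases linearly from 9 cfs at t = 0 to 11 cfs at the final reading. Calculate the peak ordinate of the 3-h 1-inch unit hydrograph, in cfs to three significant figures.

U_p ≈ 45.4 cfs

Direct runoff: 0.00, 6.67, 33.33, 68.00, 42.67, 27.33, 0.00 cfs; ΣQ_DR = 178.0 cfs, peak = 68.00 cfs.
Runoff depth d = ΣQ_DR·Δt / A = 178.0 × 10800 / (0.552 mi²) = 1.499 in.
The 1-inch UH is the DRH scaled by (1 in)/d, so U_p = 68.00 × 1/1.499 = 45.4 cfs.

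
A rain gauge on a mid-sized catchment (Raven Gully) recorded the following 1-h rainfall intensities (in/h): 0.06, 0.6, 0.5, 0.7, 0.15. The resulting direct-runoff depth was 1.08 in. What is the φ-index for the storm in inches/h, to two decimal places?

φ ≈ 0.24 in/h

Only the 3 blocks with intensity above φ contribute runoff: 0.6, 0.5, 0.7 in/h.
Σ(I−φ)·Δt = d  ⇒  (0.6+0.5+0.7 − 3φ)·1 = 1.08
φ = (1.800 − 1.08/1) / 3 = 0.24 in/h.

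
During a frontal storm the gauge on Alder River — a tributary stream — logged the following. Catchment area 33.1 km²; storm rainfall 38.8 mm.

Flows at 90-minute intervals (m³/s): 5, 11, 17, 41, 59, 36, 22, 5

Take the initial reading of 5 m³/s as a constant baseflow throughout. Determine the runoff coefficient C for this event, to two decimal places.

C ≈ 0.66

ΣQ_DR = 156.0 m³/s; V = ΣQ_DR·Δt = 8.424 × 10^5 m³.
Runoff depth d = V / A = 25.45 mm.
C = d / P = 25.45 / 38.8 = 0.66.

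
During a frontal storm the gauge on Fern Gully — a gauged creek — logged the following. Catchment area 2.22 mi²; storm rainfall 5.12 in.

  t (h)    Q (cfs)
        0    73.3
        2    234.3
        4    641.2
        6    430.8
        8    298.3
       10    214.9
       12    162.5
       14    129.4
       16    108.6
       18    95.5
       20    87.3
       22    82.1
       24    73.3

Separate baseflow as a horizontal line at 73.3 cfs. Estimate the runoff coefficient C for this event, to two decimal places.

ΣQ_DR = 1679 cfs; V = ΣQ_DR·Δt = 1.209 × 10^7 ft³.
Runoff depth d = V / A = 2.343 in.
C = d / P = 2.343 / 5.12 = 0.46.

C ≈ 0.46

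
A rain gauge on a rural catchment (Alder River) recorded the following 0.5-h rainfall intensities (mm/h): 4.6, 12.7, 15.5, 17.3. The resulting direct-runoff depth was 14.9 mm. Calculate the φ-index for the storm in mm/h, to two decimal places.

Only the 3 blocks with intensity above φ contribute runoff: 12.7, 15.5, 17.3 mm/h.
Σ(I−φ)·Δt = d  ⇒  (12.7+15.5+17.3 − 3φ)·0.5 = 14.9
φ = (45.50 − 14.9/0.5) / 3 = 5.23 mm/h.

φ ≈ 5.23 mm/h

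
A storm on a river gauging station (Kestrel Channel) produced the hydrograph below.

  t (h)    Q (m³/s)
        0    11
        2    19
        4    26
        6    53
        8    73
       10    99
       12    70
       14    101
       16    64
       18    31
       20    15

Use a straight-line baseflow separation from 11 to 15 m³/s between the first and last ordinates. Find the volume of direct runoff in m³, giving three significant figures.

V ≈ 3.02 × 10^6 m³

Direct-runoff ordinates (Q − Q_b): 0.00, 7.60, 14.20, 40.80, 60.40, 86.00, 56.60, 87.20, 49.80, 16.40, 0.00 m³/s.
ΣQ_DR = 419.0 m³/s.
With Δt = 2 h = 7200 s, V = ΣQ_DR · Δt = 419.0 × 7200 = 3.02 × 10^6 m³.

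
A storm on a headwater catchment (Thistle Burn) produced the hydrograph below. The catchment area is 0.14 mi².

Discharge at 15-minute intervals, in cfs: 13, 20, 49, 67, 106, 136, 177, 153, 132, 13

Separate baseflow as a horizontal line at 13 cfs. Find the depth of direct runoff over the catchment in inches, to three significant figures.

Direct runoff: 0.0, 7.0, 36.0, 54.0, 93.0, 123.0, 164.0, 140.0, 119.0, 0.0 cfs; ΣQ_DR = 736.0 cfs.
V = ΣQ_DR · Δt = 736.0 × 900 s = 6.624 × 10^5 ft³.
Over A = 0.14 mi², depth = V / A = 2.04 in.

d ≈ 2.04 in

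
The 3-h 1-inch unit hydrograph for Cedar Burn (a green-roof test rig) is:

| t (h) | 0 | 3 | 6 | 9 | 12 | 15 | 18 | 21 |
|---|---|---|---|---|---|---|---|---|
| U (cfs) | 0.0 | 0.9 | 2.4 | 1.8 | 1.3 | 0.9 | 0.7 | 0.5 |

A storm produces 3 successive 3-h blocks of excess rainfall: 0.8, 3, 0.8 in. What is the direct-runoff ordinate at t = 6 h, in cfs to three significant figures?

By discrete convolution, Q_j = Σ (P_i / 1 in) · U_{j−i}.
At t = 6 h (j=2): Q = (0.8/1)·2.4 + (3/1)·0.9 + (0.8/1)·0.0 = 4.62 cfs.

Q ≈ 4.62 cfs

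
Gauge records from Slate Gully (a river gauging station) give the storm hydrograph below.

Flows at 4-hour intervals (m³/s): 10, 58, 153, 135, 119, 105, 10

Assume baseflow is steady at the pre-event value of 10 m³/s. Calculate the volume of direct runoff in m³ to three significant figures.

Direct-runoff ordinates (Q − Q_b): 0.0, 48.0, 143.0, 125.0, 109.0, 95.0, 0.0 m³/s.
ΣQ_DR = 520.0 m³/s.
With Δt = 4 h = 14400 s, V = ΣQ_DR · Δt = 520.0 × 14400 = 7.49 × 10^6 m³.

V ≈ 7.49 × 10^6 m³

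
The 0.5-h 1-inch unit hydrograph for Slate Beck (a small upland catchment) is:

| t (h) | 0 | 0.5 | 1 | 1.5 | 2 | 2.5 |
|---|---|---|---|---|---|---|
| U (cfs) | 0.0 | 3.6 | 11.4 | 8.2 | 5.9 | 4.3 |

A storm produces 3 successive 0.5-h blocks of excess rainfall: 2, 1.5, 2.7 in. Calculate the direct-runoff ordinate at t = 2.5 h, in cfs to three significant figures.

Q ≈ 39.6 cfs

By discrete convolution, Q_j = Σ (P_i / 1 in) · U_{j−i}.
At t = 2.5 h (j=5): Q = (2/1)·4.3 + (1.5/1)·5.9 + (2.7/1)·8.2 = 39.6 cfs.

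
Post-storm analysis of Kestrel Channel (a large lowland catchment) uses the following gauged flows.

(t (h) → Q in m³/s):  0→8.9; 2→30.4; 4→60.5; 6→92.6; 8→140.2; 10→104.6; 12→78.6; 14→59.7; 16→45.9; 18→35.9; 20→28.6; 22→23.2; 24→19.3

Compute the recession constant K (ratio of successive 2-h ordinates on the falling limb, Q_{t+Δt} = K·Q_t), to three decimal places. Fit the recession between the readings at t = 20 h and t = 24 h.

Using the recession-limb readings at t = 20 h and t = 24 h: Q falls from 28.6 to 19.3 m³/s over 2 intervals.
K = (Q₂/Q₁)^(1/2) = (19.3/28.6)^(1/2) = 0.821.

K ≈ 0.821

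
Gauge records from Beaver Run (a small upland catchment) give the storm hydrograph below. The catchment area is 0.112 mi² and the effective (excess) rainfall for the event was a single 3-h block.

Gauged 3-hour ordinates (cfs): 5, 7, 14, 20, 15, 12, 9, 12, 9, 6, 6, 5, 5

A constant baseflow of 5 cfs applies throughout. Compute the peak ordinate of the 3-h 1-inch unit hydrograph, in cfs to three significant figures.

U_p ≈ 6.02 cfs

Direct runoff: 0.0, 2.0, 9.0, 15.0, 10.0, 7.0, 4.0, 7.0, 4.0, 1.0, 1.0, 0.0, 0.0 cfs; ΣQ_DR = 60.00 cfs, peak = 15.0 cfs.
Runoff depth d = ΣQ_DR·Δt / A = 60.00 × 10800 / (0.112 mi²) = 2.490 in.
The 1-inch UH is the DRH scaled by (1 in)/d, so U_p = 15.0 × 1/2.490 = 6.02 cfs.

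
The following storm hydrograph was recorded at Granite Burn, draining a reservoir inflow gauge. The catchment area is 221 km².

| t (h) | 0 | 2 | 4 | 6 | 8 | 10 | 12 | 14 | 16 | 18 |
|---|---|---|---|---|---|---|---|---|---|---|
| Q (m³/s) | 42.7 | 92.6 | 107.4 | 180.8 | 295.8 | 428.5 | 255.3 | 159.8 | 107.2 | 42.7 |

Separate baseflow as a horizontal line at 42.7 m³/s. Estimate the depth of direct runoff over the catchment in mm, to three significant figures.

d ≈ 41.9 mm

Direct runoff: 0.0, 49.9, 64.7, 138.1, 253.1, 385.8, 212.6, 117.1, 64.5, 0.0 m³/s; ΣQ_DR = 1286 m³/s.
V = ΣQ_DR · Δt = 1286 × 7200 s = 9.258 × 10^6 m³.
Over A = 221 km², depth = V / A = 41.9 mm.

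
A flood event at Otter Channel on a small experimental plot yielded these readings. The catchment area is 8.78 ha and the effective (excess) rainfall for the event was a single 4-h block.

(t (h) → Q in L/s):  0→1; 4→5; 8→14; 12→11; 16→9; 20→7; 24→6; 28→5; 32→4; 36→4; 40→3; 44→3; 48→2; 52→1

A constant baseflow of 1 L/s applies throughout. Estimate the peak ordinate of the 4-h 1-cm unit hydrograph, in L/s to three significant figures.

U_p ≈ 13.0 L/s

Direct runoff: 0.0, 4.0, 13.0, 10.0, 8.0, 6.0, 5.0, 4.0, 3.0, 3.0, 2.0, 2.0, 1.0, 0.0 L/s; ΣQ_DR = 61.00 L/s, peak = 13.0 L/s.
Runoff depth d = ΣQ_DR·Δt / A = 61.00 × 14400 / (8.78 ha) = 10.00 mm.
The 1-cm UH is the DRH scaled by (10 mm)/d, so U_p = 13.0 × 10/10.00 = 13.0 L/s.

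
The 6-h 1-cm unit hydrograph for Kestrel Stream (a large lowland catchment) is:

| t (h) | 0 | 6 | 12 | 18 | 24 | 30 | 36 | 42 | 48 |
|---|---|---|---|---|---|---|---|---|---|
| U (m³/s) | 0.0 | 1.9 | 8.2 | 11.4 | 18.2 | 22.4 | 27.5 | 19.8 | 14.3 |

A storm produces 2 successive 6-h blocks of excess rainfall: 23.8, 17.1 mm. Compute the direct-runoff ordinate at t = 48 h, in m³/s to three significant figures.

Q ≈ 67.9 m³/s

By discrete convolution, Q_j = Σ (P_i / 10 mm) · U_{j−i}.
At t = 48 h (j=8): Q = (23.8/10)·14.3 + (17.1/10)·19.8 = 67.9 m³/s.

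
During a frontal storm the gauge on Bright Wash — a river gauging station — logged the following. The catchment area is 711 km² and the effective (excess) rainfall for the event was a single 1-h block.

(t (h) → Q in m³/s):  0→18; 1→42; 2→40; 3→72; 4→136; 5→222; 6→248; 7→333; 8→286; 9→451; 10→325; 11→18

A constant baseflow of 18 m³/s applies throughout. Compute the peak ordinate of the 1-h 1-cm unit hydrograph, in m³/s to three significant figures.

Direct runoff: 0.0, 24.0, 22.0, 54.0, 118.0, 204.0, 230.0, 315.0, 268.0, 433.0, 307.0, 0.0 m³/s; ΣQ_DR = 1975 m³/s, peak = 433.0 m³/s.
Runoff depth d = ΣQ_DR·Δt / A = 1975 × 3600 / (711 km²) = 10.00 mm.
The 1-cm UH is the DRH scaled by (10 mm)/d, so U_p = 433.0 × 10/10.00 = 433 m³/s.

U_p ≈ 433 m³/s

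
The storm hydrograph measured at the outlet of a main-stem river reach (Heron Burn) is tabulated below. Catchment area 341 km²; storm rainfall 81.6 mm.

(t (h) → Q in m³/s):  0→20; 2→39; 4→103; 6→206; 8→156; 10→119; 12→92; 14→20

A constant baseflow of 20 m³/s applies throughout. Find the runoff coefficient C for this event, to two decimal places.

ΣQ_DR = 595.0 m³/s; V = ΣQ_DR·Δt = 4.284 × 10^6 m³.
Runoff depth d = V / A = 12.56 mm.
C = d / P = 12.56 / 81.6 = 0.15.

C ≈ 0.15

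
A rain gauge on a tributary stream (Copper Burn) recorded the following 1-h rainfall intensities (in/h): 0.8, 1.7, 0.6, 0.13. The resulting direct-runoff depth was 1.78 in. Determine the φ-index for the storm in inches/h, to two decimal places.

Only the 3 blocks with intensity above φ contribute runoff: 0.8, 1.7, 0.6 in/h.
Σ(I−φ)·Δt = d  ⇒  (0.8+1.7+0.6 − 3φ)·1 = 1.78
φ = (3.100 − 1.78/1) / 3 = 0.44 in/h.

φ ≈ 0.44 in/h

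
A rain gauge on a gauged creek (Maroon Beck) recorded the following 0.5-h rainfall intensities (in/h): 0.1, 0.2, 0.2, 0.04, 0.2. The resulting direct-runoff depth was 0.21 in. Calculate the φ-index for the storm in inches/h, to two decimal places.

Only the 4 blocks with intensity above φ contribute runoff: 0.1, 0.2, 0.2, 0.2 in/h.
Σ(I−φ)·Δt = d  ⇒  (0.1+0.2+0.2+0.2 − 4φ)·0.5 = 0.21
φ = (0.7000 − 0.21/0.5) / 4 = 0.07 in/h.

φ ≈ 0.07 in/h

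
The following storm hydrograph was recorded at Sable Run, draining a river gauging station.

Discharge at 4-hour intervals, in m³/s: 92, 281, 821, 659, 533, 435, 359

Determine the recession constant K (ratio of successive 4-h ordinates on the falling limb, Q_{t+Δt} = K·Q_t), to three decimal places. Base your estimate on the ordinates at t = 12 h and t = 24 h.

K ≈ 0.817

Using the recession-limb readings at t = 12 h and t = 24 h: Q falls from 659 to 359 m³/s over 3 intervals.
K = (Q₂/Q₁)^(1/3) = (359/659)^(1/3) = 0.817.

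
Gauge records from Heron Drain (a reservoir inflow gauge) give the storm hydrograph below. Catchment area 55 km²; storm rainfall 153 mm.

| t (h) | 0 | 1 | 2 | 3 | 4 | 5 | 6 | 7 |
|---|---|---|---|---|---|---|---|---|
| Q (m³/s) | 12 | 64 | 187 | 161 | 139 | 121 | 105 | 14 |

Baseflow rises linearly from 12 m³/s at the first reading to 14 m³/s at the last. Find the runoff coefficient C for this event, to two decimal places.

C ≈ 0.30

ΣQ_DR = 699.0 m³/s; V = ΣQ_DR·Δt = 2.516 × 10^6 m³.
Runoff depth d = V / A = 45.75 mm.
C = d / P = 45.75 / 153 = 0.30.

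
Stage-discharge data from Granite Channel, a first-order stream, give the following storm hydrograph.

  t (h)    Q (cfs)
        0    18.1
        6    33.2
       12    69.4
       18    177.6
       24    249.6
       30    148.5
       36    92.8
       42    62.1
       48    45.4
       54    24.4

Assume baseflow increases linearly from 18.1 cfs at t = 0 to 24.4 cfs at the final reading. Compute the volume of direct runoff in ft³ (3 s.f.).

Direct-runoff ordinates (Q − Q_b): 0.00, 14.40, 49.90, 157.40, 228.70, 126.90, 70.50, 39.10, 21.70, 0.00 cfs.
ΣQ_DR = 708.6 cfs.
With Δt = 6 h = 21600 s, V = ΣQ_DR · Δt = 708.6 × 21600 = 1.53 × 10^7 ft³.

V ≈ 1.53 × 10^7 ft³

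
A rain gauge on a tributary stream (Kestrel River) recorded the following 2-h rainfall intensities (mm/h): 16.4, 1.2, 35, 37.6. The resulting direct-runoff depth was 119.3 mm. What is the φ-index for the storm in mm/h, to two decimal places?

φ ≈ 9.78 mm/h

Only the 3 blocks with intensity above φ contribute runoff: 16.4, 35, 37.6 mm/h.
Σ(I−φ)·Δt = d  ⇒  (16.4+35+37.6 − 3φ)·2 = 119.3
φ = (89.00 − 119.3/2) / 3 = 9.78 mm/h.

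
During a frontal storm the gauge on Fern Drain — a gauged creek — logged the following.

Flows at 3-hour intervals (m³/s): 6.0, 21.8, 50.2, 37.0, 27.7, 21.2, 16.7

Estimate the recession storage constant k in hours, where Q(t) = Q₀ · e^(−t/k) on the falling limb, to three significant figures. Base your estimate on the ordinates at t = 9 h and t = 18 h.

k ≈ 11.3 h

On the falling limb, Q drops from 37.0 to 16.7 m³/s between t = 9 h and t = 18 h (Δt = 9 h).
k = −Δt / ln(Q₂/Q₁) = −9 / ln(16.7/37.0) = 11.3 h.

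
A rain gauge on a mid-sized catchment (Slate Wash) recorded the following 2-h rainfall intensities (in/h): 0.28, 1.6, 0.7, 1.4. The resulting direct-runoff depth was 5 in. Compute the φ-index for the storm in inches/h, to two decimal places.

φ ≈ 0.40 in/h

Only the 3 blocks with intensity above φ contribute runoff: 1.6, 0.7, 1.4 in/h.
Σ(I−φ)·Δt = d  ⇒  (1.6+0.7+1.4 − 3φ)·2 = 5
φ = (3.700 − 5/2) / 3 = 0.40 in/h.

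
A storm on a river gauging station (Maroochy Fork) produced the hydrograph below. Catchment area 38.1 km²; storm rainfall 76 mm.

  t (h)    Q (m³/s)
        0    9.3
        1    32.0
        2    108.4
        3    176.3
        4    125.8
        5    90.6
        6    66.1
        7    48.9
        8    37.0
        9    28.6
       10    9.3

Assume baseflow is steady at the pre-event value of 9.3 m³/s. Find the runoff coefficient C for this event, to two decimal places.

C ≈ 0.78

ΣQ_DR = 630.0 m³/s; V = ΣQ_DR·Δt = 2.268 × 10^6 m³.
Runoff depth d = V / A = 59.53 mm.
C = d / P = 59.53 / 76 = 0.78.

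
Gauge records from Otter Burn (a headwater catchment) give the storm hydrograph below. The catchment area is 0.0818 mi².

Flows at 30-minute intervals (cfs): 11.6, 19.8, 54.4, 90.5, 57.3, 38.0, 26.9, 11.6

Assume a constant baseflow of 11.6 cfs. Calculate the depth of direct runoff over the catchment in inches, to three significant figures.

d ≈ 2.06 in

Direct runoff: 0.0, 8.2, 42.8, 78.9, 45.7, 26.4, 15.3, 0.0 cfs; ΣQ_DR = 217.3 cfs.
V = ΣQ_DR · Δt = 217.3 × 1800 s = 3.911 × 10^5 ft³.
Over A = 0.0818 mi², depth = V / A = 2.06 in.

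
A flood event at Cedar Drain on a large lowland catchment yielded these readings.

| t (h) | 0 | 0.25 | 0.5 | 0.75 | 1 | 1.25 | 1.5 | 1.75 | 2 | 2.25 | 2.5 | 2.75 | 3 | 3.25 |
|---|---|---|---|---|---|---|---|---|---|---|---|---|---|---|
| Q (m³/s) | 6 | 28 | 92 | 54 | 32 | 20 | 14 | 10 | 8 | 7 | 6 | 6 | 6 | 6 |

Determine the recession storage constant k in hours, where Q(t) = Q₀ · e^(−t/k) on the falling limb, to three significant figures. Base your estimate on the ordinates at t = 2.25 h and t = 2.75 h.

On the falling limb, Q drops from 7 to 6 m³/s between t = 2.25 h and t = 2.75 h (Δt = 0.5 h).
k = −Δt / ln(Q₂/Q₁) = −0.5 / ln(6/7) = 3.24 h.

k ≈ 3.24 h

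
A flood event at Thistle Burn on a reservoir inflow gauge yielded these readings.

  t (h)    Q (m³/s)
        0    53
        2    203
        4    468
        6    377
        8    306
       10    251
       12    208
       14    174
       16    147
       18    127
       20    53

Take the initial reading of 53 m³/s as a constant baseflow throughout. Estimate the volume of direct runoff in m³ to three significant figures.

V ≈ 1.28 × 10^7 m³

Direct-runoff ordinates (Q − Q_b): 0.0, 150.0, 415.0, 324.0, 253.0, 198.0, 155.0, 121.0, 94.0, 74.0, 0.0 m³/s.
ΣQ_DR = 1784 m³/s.
With Δt = 2 h = 7200 s, V = ΣQ_DR · Δt = 1784 × 7200 = 1.28 × 10^7 m³.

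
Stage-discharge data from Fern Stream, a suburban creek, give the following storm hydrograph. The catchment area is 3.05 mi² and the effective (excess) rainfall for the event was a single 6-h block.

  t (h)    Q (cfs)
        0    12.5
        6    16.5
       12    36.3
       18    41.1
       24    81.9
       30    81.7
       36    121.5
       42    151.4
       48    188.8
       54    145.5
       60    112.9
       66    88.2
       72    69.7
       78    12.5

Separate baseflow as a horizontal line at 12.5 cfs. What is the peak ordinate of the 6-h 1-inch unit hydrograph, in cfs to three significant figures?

Direct runoff: 0.0, 4.0, 23.8, 28.6, 69.4, 69.2, 109.0, 138.9, 176.3, 133.0, 100.4, 75.7, 57.2, 0.0 cfs; ΣQ_DR = 985.5 cfs, peak = 176.3 cfs.
Runoff depth d = ΣQ_DR·Δt / A = 985.5 × 21600 / (3.05 mi²) = 3.004 in.
The 1-inch UH is the DRH scaled by (1 in)/d, so U_p = 176.3 × 1/3.004 = 58.7 cfs.

U_p ≈ 58.7 cfs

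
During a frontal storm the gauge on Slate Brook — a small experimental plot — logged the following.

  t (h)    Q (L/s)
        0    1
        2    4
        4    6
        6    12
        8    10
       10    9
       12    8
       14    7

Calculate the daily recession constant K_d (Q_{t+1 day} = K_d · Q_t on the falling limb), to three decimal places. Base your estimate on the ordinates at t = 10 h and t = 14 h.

Between t = 10 h and t = 14 h the flow falls from 9 to 7 L/s over 2×2 h = 4 h.
Per-interval ratio K = (7/9)^(1/2) = 0.8819; K_d = K^(24/2) = 0.221.

K_d ≈ 0.221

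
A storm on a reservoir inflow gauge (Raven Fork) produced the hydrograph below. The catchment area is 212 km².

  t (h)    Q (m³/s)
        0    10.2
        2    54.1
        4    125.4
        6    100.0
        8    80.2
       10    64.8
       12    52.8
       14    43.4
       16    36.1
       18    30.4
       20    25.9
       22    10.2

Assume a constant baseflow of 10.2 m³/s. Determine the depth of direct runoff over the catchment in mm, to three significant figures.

Direct runoff: 0.0, 43.9, 115.2, 89.8, 70.0, 54.6, 42.6, 33.2, 25.9, 20.2, 15.7, 0.0 m³/s; ΣQ_DR = 511.1 m³/s.
V = ΣQ_DR · Δt = 511.1 × 7200 s = 3.680 × 10^6 m³.
Over A = 212 km², depth = V / A = 17.4 mm.

d ≈ 17.4 mm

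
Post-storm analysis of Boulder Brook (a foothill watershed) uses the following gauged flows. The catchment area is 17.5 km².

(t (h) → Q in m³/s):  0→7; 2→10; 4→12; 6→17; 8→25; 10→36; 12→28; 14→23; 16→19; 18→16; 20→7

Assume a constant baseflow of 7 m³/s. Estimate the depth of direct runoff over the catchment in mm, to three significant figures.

Direct runoff: 0.0, 3.0, 5.0, 10.0, 18.0, 29.0, 21.0, 16.0, 12.0, 9.0, 0.0 m³/s; ΣQ_DR = 123.0 m³/s.
V = ΣQ_DR · Δt = 123.0 × 7200 s = 8.856 × 10^5 m³.
Over A = 17.5 km², depth = V / A = 50.6 mm.

d ≈ 50.6 mm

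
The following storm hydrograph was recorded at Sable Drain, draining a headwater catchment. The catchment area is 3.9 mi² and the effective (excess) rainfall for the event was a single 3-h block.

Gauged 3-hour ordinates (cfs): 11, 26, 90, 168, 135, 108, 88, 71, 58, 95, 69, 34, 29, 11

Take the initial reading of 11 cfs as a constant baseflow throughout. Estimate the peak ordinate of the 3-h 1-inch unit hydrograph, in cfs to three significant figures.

U_p ≈ 157 cfs

Direct runoff: 0.0, 15.0, 79.0, 157.0, 124.0, 97.0, 77.0, 60.0, 47.0, 84.0, 58.0, 23.0, 18.0, 0.0 cfs; ΣQ_DR = 839.0 cfs, peak = 157.0 cfs.
Runoff depth d = ΣQ_DR·Δt / A = 839.0 × 10800 / (3.9 mi²) = 1.000 in.
The 1-inch UH is the DRH scaled by (1 in)/d, so U_p = 157.0 × 1/1.000 = 157 cfs.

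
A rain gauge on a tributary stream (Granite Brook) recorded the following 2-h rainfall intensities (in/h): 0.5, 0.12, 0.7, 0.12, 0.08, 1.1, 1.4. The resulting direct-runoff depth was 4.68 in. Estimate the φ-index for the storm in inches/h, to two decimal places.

Only the 4 blocks with intensity above φ contribute runoff: 0.5, 0.7, 1.1, 1.4 in/h.
Σ(I−φ)·Δt = d  ⇒  (0.5+0.7+1.1+1.4 − 4φ)·2 = 4.68
φ = (3.700 − 4.68/2) / 4 = 0.34 in/h.

φ ≈ 0.34 in/h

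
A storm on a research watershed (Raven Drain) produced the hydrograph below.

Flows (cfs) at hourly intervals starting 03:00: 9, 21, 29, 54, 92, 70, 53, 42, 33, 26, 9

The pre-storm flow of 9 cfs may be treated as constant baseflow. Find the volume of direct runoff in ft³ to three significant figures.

Direct-runoff ordinates (Q − Q_b): 0.0, 12.0, 20.0, 45.0, 83.0, 61.0, 44.0, 33.0, 24.0, 17.0, 0.0 cfs.
ΣQ_DR = 339.0 cfs.
With Δt = 1 h = 3600 s, V = ΣQ_DR · Δt = 339.0 × 3600 = 1.22 × 10^6 ft³.

V ≈ 1.22 × 10^6 ft³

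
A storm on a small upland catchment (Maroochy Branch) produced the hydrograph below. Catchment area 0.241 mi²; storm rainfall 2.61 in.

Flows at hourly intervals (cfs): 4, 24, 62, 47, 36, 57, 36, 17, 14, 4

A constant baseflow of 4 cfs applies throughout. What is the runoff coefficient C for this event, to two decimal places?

ΣQ_DR = 261.0 cfs; V = ΣQ_DR·Δt = 9.396 × 10^5 ft³.
Runoff depth d = V / A = 1.678 in.
C = d / P = 1.678 / 2.61 = 0.64.

C ≈ 0.64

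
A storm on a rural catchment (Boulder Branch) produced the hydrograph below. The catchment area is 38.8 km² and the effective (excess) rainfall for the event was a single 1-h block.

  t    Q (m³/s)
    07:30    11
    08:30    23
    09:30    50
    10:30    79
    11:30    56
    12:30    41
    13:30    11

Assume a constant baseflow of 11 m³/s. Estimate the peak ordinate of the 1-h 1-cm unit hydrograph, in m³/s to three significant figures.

Direct runoff: 0.0, 12.0, 39.0, 68.0, 45.0, 30.0, 0.0 m³/s; ΣQ_DR = 194.0 m³/s, peak = 68.0 m³/s.
Runoff depth d = ΣQ_DR·Δt / A = 194.0 × 3600 / (38.8 km²) = 18.00 mm.
The 1-cm UH is the DRH scaled by (10 mm)/d, so U_p = 68.0 × 10/18.00 = 37.8 m³/s.

U_p ≈ 37.8 m³/s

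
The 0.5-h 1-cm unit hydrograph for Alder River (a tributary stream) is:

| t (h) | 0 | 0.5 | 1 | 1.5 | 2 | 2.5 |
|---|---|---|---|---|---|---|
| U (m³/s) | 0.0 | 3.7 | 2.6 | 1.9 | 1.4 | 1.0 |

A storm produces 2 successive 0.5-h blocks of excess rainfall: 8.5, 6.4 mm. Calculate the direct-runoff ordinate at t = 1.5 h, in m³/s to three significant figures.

Q ≈ 3.28 m³/s

By discrete convolution, Q_j = Σ (P_i / 10 mm) · U_{j−i}.
At t = 1.5 h (j=3): Q = (8.5/10)·1.9 + (6.4/10)·2.6 = 3.28 m³/s.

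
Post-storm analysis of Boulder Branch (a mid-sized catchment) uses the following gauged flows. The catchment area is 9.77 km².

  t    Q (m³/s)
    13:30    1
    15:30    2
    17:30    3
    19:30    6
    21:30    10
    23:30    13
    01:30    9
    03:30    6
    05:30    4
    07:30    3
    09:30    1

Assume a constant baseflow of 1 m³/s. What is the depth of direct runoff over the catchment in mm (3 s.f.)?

Direct runoff: 0.0, 1.0, 2.0, 5.0, 9.0, 12.0, 8.0, 5.0, 3.0, 2.0, 0.0 m³/s; ΣQ_DR = 47.00 m³/s.
V = ΣQ_DR · Δt = 47.00 × 7200 s = 3.384 × 10^5 m³.
Over A = 9.77 km², depth = V / A = 34.6 mm.

d ≈ 34.6 mm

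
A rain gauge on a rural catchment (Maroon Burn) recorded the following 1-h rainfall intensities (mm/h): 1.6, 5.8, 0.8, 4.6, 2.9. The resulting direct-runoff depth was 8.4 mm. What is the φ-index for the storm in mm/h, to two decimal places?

Only the 3 blocks with intensity above φ contribute runoff: 5.8, 4.6, 2.9 mm/h.
Σ(I−φ)·Δt = d  ⇒  (5.8+4.6+2.9 − 3φ)·1 = 8.4
φ = (13.30 − 8.4/1) / 3 = 1.63 mm/h.

φ ≈ 1.63 mm/h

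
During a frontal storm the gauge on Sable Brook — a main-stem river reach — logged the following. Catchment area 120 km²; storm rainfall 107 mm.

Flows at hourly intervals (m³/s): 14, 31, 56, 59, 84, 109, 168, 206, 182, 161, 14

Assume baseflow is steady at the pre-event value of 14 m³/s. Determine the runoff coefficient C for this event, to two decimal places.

C ≈ 0.26

ΣQ_DR = 930.0 m³/s; V = ΣQ_DR·Δt = 3.348 × 10^6 m³.
Runoff depth d = V / A = 27.90 mm.
C = d / P = 27.90 / 107 = 0.26.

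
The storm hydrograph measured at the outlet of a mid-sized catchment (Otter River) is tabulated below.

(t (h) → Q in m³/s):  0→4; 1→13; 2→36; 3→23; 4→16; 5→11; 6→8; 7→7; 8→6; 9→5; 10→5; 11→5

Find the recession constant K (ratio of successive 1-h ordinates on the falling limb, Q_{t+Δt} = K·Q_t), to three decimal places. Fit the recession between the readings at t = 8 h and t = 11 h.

Using the recession-limb readings at t = 8 h and t = 11 h: Q falls from 6 to 5 m³/s over 3 intervals.
K = (Q₂/Q₁)^(1/3) = (5/6)^(1/3) = 0.941.

K ≈ 0.941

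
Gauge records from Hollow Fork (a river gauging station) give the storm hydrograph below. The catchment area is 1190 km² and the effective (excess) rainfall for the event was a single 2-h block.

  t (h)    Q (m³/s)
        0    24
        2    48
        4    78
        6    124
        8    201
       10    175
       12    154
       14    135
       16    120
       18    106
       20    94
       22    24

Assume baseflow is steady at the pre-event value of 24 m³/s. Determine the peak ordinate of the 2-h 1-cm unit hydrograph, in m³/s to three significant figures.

Direct runoff: 0.0, 24.0, 54.0, 100.0, 177.0, 151.0, 130.0, 111.0, 96.0, 82.0, 70.0, 0.0 m³/s; ΣQ_DR = 995.0 m³/s, peak = 177.0 m³/s.
Runoff depth d = ΣQ_DR·Δt / A = 995.0 × 7200 / (1190 km²) = 6.020 mm.
The 1-cm UH is the DRH scaled by (10 mm)/d, so U_p = 177.0 × 10/6.020 = 294 m³/s.

U_p ≈ 294 m³/s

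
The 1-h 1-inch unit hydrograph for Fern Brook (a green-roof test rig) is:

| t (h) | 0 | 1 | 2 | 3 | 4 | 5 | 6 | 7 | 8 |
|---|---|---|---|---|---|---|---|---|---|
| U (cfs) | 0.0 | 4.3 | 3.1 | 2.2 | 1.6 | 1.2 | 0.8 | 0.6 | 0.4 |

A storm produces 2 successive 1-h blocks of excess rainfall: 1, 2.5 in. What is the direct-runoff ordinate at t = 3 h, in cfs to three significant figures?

Q ≈ 9.95 cfs

By discrete convolution, Q_j = Σ (P_i / 1 in) · U_{j−i}.
At t = 3 h (j=3): Q = (1/1)·2.2 + (2.5/1)·3.1 = 9.95 cfs.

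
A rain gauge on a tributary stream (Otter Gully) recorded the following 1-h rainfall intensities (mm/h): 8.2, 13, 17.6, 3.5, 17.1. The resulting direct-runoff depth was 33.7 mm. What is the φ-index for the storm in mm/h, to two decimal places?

φ ≈ 5.55 mm/h

Only the 4 blocks with intensity above φ contribute runoff: 8.2, 13, 17.6, 17.1 mm/h.
Σ(I−φ)·Δt = d  ⇒  (8.2+13+17.6+17.1 − 4φ)·1 = 33.7
φ = (55.90 − 33.7/1) / 4 = 5.55 mm/h.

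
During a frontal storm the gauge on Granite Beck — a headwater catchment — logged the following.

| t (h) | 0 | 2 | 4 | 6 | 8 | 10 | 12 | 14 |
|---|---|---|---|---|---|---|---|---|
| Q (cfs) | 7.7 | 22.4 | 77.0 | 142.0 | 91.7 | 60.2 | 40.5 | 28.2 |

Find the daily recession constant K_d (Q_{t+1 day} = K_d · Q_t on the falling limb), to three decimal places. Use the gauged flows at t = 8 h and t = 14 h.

Between t = 8 h and t = 14 h the flow falls from 91.7 to 28.2 cfs over 3×2 h = 6 h.
Per-interval ratio K = (28.2/91.7)^(1/3) = 0.6750; K_d = K^(24/2) = 0.009.

K_d ≈ 0.009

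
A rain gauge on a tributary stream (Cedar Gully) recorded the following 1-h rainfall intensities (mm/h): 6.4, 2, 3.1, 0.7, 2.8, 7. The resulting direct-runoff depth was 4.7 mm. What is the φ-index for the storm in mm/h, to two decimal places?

φ ≈ 4.35 mm/h

Only the 2 blocks with intensity above φ contribute runoff: 6.4, 7 mm/h.
Σ(I−φ)·Δt = d  ⇒  (6.4+7 − 2φ)·1 = 4.7
φ = (13.40 − 4.7/1) / 2 = 4.35 mm/h.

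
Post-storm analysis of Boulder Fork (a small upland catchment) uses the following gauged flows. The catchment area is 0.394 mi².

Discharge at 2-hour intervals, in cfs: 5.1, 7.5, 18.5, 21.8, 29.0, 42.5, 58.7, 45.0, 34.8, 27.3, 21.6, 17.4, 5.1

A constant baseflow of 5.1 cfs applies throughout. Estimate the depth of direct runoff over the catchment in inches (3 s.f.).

Direct runoff: 0.0, 2.4, 13.4, 16.7, 23.9, 37.4, 53.6, 39.9, 29.7, 22.2, 16.5, 12.3, 0.0 cfs; ΣQ_DR = 268.0 cfs.
V = ΣQ_DR · Δt = 268.0 × 7200 s = 1.930 × 10^6 ft³.
Over A = 0.394 mi², depth = V / A = 2.11 in.

d ≈ 2.11 in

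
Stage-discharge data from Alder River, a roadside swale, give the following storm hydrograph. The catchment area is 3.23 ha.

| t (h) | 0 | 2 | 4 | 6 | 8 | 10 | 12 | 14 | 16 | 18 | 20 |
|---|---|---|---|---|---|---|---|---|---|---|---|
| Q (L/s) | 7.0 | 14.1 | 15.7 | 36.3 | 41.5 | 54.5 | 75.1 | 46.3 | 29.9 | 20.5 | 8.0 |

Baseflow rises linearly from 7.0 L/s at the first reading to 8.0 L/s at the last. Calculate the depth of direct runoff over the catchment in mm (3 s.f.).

d ≈ 59.4 mm

Direct runoff: 0.00, 7.00, 8.50, 29.00, 34.10, 47.00, 67.50, 38.60, 22.10, 12.60, 0.00 L/s; ΣQ_DR = 266.4 L/s.
V = ΣQ_DR · Δt = 266.4 × 7200 s = 1.918 × 10^6 L.
Over A = 3.23 ha, depth = V / A = 59.4 mm.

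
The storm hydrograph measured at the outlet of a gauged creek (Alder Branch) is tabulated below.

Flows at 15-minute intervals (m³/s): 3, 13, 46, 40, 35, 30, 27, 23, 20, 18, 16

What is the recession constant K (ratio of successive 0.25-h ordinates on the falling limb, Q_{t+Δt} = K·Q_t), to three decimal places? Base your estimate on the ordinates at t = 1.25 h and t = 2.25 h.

Using the recession-limb readings at t = 1.25 h and t = 2.25 h: Q falls from 30 to 18 m³/s over 4 intervals.
K = (Q₂/Q₁)^(1/4) = (18/30)^(1/4) = 0.880.

K ≈ 0.880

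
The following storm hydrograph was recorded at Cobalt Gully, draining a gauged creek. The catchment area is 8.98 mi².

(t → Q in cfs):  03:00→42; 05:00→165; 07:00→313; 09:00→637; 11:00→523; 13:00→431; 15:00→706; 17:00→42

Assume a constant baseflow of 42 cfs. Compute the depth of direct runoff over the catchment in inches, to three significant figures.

d ≈ 0.871 in

Direct runoff: 0.0, 123.0, 271.0, 595.0, 481.0, 389.0, 664.0, 0.0 cfs; ΣQ_DR = 2523 cfs.
V = ΣQ_DR · Δt = 2523 × 7200 s = 1.817 × 10^7 ft³.
Over A = 8.98 mi², depth = V / A = 0.871 in.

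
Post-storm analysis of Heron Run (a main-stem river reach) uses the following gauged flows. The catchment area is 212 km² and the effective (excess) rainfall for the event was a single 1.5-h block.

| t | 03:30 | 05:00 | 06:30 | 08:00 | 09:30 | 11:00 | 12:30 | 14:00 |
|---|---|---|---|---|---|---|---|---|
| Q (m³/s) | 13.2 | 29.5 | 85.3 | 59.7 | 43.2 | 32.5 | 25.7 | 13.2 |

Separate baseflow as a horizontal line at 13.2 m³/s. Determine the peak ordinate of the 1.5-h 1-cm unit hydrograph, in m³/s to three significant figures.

U_p ≈ 144 m³/s

Direct runoff: 0.0, 16.3, 72.1, 46.5, 30.0, 19.3, 12.5, 0.0 m³/s; ΣQ_DR = 196.7 m³/s, peak = 72.1 m³/s.
Runoff depth d = ΣQ_DR·Δt / A = 196.7 × 5400 / (212 km²) = 5.010 mm.
The 1-cm UH is the DRH scaled by (10 mm)/d, so U_p = 72.1 × 10/5.010 = 144 m³/s.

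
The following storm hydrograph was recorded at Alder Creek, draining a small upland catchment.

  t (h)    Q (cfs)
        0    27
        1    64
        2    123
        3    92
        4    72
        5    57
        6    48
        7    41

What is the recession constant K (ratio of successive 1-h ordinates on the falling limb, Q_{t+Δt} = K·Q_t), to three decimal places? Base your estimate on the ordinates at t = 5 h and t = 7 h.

Using the recession-limb readings at t = 5 h and t = 7 h: Q falls from 57 to 41 cfs over 2 intervals.
K = (Q₂/Q₁)^(1/2) = (41/57)^(1/2) = 0.848.

K ≈ 0.848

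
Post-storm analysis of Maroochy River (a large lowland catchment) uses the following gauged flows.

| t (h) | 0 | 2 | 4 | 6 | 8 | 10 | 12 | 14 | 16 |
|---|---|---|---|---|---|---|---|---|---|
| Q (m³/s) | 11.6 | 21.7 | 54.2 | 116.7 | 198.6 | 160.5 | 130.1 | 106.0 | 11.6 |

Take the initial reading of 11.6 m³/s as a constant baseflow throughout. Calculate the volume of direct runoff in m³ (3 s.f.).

Direct-runoff ordinates (Q − Q_b): 0.0, 10.1, 42.6, 105.1, 187.0, 148.9, 118.5, 94.4, 0.0 m³/s.
ΣQ_DR = 706.6 m³/s.
With Δt = 2 h = 7200 s, V = ΣQ_DR · Δt = 706.6 × 7200 = 5.09 × 10^6 m³.

V ≈ 5.09 × 10^6 m³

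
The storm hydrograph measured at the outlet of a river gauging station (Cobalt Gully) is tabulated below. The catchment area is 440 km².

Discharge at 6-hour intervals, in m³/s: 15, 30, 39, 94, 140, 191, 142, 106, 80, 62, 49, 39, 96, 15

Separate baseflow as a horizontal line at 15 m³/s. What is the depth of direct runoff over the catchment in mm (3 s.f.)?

d ≈ 43.6 mm

Direct runoff: 0.0, 15.0, 24.0, 79.0, 125.0, 176.0, 127.0, 91.0, 65.0, 47.0, 34.0, 24.0, 81.0, 0.0 m³/s; ΣQ_DR = 888.0 m³/s.
V = ΣQ_DR · Δt = 888.0 × 21600 s = 1.918 × 10^7 m³.
Over A = 440 km², depth = V / A = 43.6 mm.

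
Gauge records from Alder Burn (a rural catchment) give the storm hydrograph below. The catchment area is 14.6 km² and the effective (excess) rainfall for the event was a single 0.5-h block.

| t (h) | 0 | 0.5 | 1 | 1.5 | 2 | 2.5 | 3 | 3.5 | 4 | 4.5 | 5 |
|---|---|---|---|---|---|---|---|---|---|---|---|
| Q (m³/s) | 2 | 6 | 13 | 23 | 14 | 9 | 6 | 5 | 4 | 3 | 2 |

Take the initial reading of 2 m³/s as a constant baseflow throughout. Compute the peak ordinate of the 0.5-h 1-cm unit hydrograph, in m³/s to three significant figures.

U_p ≈ 26.2 m³/s

Direct runoff: 0.0, 4.0, 11.0, 21.0, 12.0, 7.0, 4.0, 3.0, 2.0, 1.0, 0.0 m³/s; ΣQ_DR = 65.00 m³/s, peak = 21.0 m³/s.
Runoff depth d = ΣQ_DR·Δt / A = 65.00 × 1800 / (14.6 km²) = 8.014 mm.
The 1-cm UH is the DRH scaled by (10 mm)/d, so U_p = 21.0 × 10/8.014 = 26.2 m³/s.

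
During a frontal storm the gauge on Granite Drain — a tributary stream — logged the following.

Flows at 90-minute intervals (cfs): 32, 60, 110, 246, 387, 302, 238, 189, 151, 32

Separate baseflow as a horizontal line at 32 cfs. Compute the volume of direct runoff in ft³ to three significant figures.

Direct-runoff ordinates (Q − Q_b): 0.0, 28.0, 78.0, 214.0, 355.0, 270.0, 206.0, 157.0, 119.0, 0.0 cfs.
ΣQ_DR = 1427 cfs.
With Δt = 1.5 h = 5400 s, V = ΣQ_DR · Δt = 1427 × 5400 = 7.71 × 10^6 ft³.

V ≈ 7.71 × 10^6 ft³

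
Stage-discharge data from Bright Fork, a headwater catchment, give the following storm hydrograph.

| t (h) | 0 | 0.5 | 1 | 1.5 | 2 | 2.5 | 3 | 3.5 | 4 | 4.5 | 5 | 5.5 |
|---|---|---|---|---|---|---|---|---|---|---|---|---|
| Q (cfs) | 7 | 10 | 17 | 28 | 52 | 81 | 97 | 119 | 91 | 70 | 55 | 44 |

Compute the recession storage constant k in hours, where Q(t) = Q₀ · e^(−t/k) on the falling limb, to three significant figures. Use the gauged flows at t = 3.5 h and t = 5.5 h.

k ≈ 2.01 h

On the falling limb, Q drops from 119 to 44 cfs between t = 3.5 h and t = 5.5 h (Δt = 2 h).
k = −Δt / ln(Q₂/Q₁) = −2 / ln(44/119) = 2.01 h.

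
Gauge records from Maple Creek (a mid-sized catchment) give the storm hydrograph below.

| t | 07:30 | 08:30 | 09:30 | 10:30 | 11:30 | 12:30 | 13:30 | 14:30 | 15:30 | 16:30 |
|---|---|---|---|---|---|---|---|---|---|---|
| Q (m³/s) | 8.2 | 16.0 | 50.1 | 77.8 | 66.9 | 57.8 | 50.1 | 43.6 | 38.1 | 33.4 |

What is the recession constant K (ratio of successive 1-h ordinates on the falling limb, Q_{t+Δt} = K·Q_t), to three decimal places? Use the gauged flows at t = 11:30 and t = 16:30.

K ≈ 0.870

Using the recession-limb readings at t = 11:30 and t = 16:30: Q falls from 66.9 to 33.4 m³/s over 5 intervals.
K = (Q₂/Q₁)^(1/5) = (33.4/66.9)^(1/5) = 0.870.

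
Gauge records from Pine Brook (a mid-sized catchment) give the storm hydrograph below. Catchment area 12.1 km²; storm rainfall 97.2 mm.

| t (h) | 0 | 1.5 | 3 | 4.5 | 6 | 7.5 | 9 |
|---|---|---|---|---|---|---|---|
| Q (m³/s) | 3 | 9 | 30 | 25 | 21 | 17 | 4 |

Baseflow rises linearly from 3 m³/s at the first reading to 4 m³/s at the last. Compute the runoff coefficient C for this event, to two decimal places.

C ≈ 0.39

ΣQ_DR = 84.50 m³/s; V = ΣQ_DR·Δt = 4.563 × 10^5 m³.
Runoff depth d = V / A = 37.71 mm.
C = d / P = 37.71 / 97.2 = 0.39.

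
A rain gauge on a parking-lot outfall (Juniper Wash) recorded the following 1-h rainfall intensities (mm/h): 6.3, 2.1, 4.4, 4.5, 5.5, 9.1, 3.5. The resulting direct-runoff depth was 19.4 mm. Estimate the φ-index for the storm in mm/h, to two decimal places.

φ ≈ 2.32 mm/h

Only the 6 blocks with intensity above φ contribute runoff: 6.3, 4.4, 4.5, 5.5, 9.1, 3.5 mm/h.
Σ(I−φ)·Δt = d  ⇒  (6.3+4.4+4.5+5.5+9.1+3.5 − 6φ)·1 = 19.4
φ = (33.30 − 19.4/1) / 6 = 2.32 mm/h.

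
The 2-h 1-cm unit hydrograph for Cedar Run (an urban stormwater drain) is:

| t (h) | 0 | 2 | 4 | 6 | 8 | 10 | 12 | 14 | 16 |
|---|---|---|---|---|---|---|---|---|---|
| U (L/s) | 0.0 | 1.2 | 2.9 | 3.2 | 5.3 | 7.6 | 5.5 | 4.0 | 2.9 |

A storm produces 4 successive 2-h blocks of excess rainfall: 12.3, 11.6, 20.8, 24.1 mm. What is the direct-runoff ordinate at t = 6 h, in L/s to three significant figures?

Q ≈ 9.80 L/s

By discrete convolution, Q_j = Σ (P_i / 10 mm) · U_{j−i}.
At t = 6 h (j=3): Q = (12.3/10)·3.2 + (11.6/10)·2.9 + (20.8/10)·1.2 + (24.1/10)·0.0 = 9.80 L/s.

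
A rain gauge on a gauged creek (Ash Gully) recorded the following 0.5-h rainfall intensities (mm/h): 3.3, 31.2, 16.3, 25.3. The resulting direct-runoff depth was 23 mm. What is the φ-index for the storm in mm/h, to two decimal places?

Only the 3 blocks with intensity above φ contribute runoff: 31.2, 16.3, 25.3 mm/h.
Σ(I−φ)·Δt = d  ⇒  (31.2+16.3+25.3 − 3φ)·0.5 = 23
φ = (72.80 − 23/0.5) / 3 = 8.93 mm/h.

φ ≈ 8.93 mm/h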